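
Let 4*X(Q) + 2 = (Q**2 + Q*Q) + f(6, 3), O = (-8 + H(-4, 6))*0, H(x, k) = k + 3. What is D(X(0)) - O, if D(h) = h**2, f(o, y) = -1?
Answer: 9/16 ≈ 0.56250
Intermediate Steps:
H(x, k) = 3 + k
O = 0 (O = (-8 + (3 + 6))*0 = (-8 + 9)*0 = 1*0 = 0)
X(Q) = -3/4 + Q**2/2 (X(Q) = -1/2 + ((Q**2 + Q*Q) - 1)/4 = -1/2 + ((Q**2 + Q**2) - 1)/4 = -1/2 + (2*Q**2 - 1)/4 = -1/2 + (-1 + 2*Q**2)/4 = -1/2 + (-1/4 + Q**2/2) = -3/4 + Q**2/2)
D(X(0)) - O = (-3/4 + (1/2)*0**2)**2 - 1*0 = (-3/4 + (1/2)*0)**2 + 0 = (-3/4 + 0)**2 + 0 = (-3/4)**2 + 0 = 9/16 + 0 = 9/16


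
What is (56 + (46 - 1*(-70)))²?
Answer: 29584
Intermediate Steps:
(56 + (46 - 1*(-70)))² = (56 + (46 + 70))² = (56 + 116)² = 172² = 29584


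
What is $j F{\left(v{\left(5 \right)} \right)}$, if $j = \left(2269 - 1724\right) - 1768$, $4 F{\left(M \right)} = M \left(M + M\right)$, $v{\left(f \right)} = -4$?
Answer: $-9784$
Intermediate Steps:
$F{\left(M \right)} = \frac{M^{2}}{2}$ ($F{\left(M \right)} = \frac{M \left(M + M\right)}{4} = \frac{M 2 M}{4} = \frac{2 M^{2}}{4} = \frac{M^{2}}{2}$)
$j = -1223$ ($j = 545 - 1768 = -1223$)
$j F{\left(v{\left(5 \right)} \right)} = - 1223 \frac{\left(-4\right)^{2}}{2} = - 1223 \cdot \frac{1}{2} \cdot 16 = \left(-1223\right) 8 = -9784$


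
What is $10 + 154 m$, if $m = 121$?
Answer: $18644$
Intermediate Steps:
$10 + 154 m = 10 + 154 \cdot 121 = 10 + 18634 = 18644$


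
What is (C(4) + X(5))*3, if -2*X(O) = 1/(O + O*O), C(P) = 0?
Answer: -1/20 ≈ -0.050000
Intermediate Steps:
X(O) = -1/(2*(O + O²)) (X(O) = -1/(2*(O + O*O)) = -1/(2*(O + O²)))
(C(4) + X(5))*3 = (0 - ½/(5*(1 + 5)))*3 = (0 - ½*⅕/6)*3 = (0 - ½*⅕*⅙)*3 = (0 - 1/60)*3 = -1/60*3 = -1/20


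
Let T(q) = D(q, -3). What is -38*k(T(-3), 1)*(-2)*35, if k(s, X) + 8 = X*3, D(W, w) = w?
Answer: -13300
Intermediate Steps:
T(q) = -3
k(s, X) = -8 + 3*X (k(s, X) = -8 + X*3 = -8 + 3*X)
-38*k(T(-3), 1)*(-2)*35 = -38*(-8 + 3*1)*(-2)*35 = -38*(-8 + 3)*(-2)*35 = -(-190)*(-2)*35 = -38*10*35 = -380*35 = -13300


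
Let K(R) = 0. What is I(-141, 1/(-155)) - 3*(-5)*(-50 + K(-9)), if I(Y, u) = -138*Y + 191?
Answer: 18899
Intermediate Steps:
I(Y, u) = 191 - 138*Y
I(-141, 1/(-155)) - 3*(-5)*(-50 + K(-9)) = (191 - 138*(-141)) - 3*(-5)*(-50 + 0) = (191 + 19458) - (-15)*(-50) = 19649 - 1*750 = 19649 - 750 = 18899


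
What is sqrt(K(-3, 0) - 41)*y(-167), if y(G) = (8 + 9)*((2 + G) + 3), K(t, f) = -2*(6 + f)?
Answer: -2754*I*sqrt(53) ≈ -20049.0*I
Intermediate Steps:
K(t, f) = -12 - 2*f
y(G) = 85 + 17*G (y(G) = 17*(5 + G) = 85 + 17*G)
sqrt(K(-3, 0) - 41)*y(-167) = sqrt((-12 - 2*0) - 41)*(85 + 17*(-167)) = sqrt((-12 + 0) - 41)*(85 - 2839) = sqrt(-12 - 41)*(-2754) = sqrt(-53)*(-2754) = (I*sqrt(53))*(-2754) = -2754*I*sqrt(53)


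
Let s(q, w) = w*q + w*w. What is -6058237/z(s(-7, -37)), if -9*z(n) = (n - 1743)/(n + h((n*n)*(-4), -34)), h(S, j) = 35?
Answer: -90673633179/115 ≈ -7.8847e+8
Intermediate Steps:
s(q, w) = w**2 + q*w (s(q, w) = q*w + w**2 = w**2 + q*w)
z(n) = -(-1743 + n)/(9*(35 + n)) (z(n) = -(n - 1743)/(9*(n + 35)) = -(-1743 + n)/(9*(35 + n)))
-6058237/z(s(-7, -37)) = -6058237*9*(35 - 37*(-7 - 37))/(1743 - (-37)*(-7 - 37)) = -6058237*9*(35 - 37*(-44))/(1743 - (-37)*(-44)) = -6058237*9*(35 + 1628)/(1743 - 1*1628) = -6058237*14967/(1743 - 1628) = -6058237/((1/9)*(1/1663)*115) = -6058237/115/14967 = -6058237*14967/115 = -90673633179/115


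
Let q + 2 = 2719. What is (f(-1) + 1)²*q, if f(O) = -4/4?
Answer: 0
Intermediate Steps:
q = 2717 (q = -2 + 2719 = 2717)
f(O) = -1 (f(O) = -4*¼ = -1)
(f(-1) + 1)²*q = (-1 + 1)²*2717 = 0²*2717 = 0*2717 = 0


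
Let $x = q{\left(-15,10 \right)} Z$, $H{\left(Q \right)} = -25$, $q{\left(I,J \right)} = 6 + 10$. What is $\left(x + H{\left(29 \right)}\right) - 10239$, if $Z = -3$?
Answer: $-10312$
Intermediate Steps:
$q{\left(I,J \right)} = 16$
$x = -48$ ($x = 16 \left(-3\right) = -48$)
$\left(x + H{\left(29 \right)}\right) - 10239 = \left(-48 - 25\right) - 10239 = -73 - 10239 = -10312$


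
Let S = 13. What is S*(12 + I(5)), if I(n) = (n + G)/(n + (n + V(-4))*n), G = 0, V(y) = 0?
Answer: 949/6 ≈ 158.17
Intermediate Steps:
I(n) = n/(n + n**2) (I(n) = (n + 0)/(n + (n + 0)*n) = n/(n + n*n) = n/(n + n**2))
S*(12 + I(5)) = 13*(12 + 1/(1 + 5)) = 13*(12 + 1/6) = 13*(73/6) = 949/6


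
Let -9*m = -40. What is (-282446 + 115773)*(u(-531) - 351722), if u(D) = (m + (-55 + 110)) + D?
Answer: 528310408366/9 ≈ 5.8701e+10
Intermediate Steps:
m = 40/9 (m = -1/9*(-40) = 40/9 ≈ 4.4444)
u(D) = 535/9 + D (u(D) = (40/9 + (-55 + 110)) + D = (40/9 + 55) + D = 535/9 + D)
(-282446 + 115773)*(u(-531) - 351722) = (-282446 + 115773)*((535/9 - 531) - 351722) = -166673*(-4244/9 - 351722) = -166673*(-3169742/9) = 528310408366/9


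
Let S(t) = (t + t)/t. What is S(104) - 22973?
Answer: -22971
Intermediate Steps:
S(t) = 2 (S(t) = (2*t)/t = 2)
S(104) - 22973 = 2 - 22973 = -22971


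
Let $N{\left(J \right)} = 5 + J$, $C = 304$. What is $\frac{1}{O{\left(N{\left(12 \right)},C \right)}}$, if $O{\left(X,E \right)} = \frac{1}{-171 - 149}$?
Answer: $-320$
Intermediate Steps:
$O{\left(X,E \right)} = - \frac{1}{320}$ ($O{\left(X,E \right)} = \frac{1}{-320} = - \frac{1}{320}$)
$\frac{1}{O{\left(N{\left(12 \right)},C \right)}} = \frac{1}{- \frac{1}{320}} = -320$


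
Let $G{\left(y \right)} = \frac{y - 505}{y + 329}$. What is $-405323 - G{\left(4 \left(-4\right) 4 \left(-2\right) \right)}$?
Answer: $- \frac{185232234}{457} \approx -4.0532 \cdot 10^{5}$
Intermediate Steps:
$G{\left(y \right)} = \frac{-505 + y}{329 + y}$
$-405323 - G{\left(4 \left(-4\right) 4 \left(-2\right) \right)} = -405323 - \frac{-505 + 4 \left(-4\right) 4 \left(-2\right)}{329 + 4 \left(-4\right) 4 \left(-2\right)} = -405323 - \frac{-505 + \left(-16\right) 4 \left(-2\right)}{329 + \left(-16\right) 4 \left(-2\right)} = -405323 - \frac{-505 - -128}{329 - -128} = -405323 - \frac{-505 + 128}{329 + 128} = -405323 - \frac{1}{457} \left(-377\right) = -405323 - - \frac{377}{457} = -405323 + \frac{377}{457} = - \frac{185232234}{457}$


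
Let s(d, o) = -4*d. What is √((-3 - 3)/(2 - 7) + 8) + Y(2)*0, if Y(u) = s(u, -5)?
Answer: √230/5 ≈ 3.0331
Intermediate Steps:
Y(u) = -4*u
√((-3 - 3)/(2 - 7) + 8) + Y(2)*0 = √((-3 - 3)/(2 - 7) + 8) - 4*2*0 = √(-6/(-5) + 8) - 8*0 = √(-6*(-⅕) + 8) + 0 = √(6/5 + 8) + 0 = √(46/5) + 0 = √230/5 + 0 = √230/5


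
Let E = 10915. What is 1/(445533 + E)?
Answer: 1/456448 ≈ 2.1908e-6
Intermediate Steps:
1/(445533 + E) = 1/(445533 + 10915) = 1/456448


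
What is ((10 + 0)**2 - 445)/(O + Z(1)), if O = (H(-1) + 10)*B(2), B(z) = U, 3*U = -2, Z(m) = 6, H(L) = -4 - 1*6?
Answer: -115/2 ≈ -57.500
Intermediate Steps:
H(L) = -10 (H(L) = -4 - 6 = -10)
U = -2/3 (U = (1/3)*(-2) = -2/3 ≈ -0.66667)
B(z) = -2/3
O = 0 (O = (-10 + 10)*(-2/3) = 0*(-2/3) = 0)
((10 + 0)**2 - 445)/(O + Z(1)) = ((10 + 0)**2 - 445)/(0 + 6) = (10**2 - 445)/6 = (100 - 445)*(1/6) = -345*1/6 = -115/2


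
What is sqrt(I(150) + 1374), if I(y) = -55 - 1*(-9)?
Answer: 4*sqrt(83) ≈ 36.442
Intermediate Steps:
I(y) = -46 (I(y) = -55 + 9 = -46)
sqrt(I(150) + 1374) = sqrt(-46 + 1374) = sqrt(1328) = 4*sqrt(83)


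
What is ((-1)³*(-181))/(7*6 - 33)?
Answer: 181/9 ≈ 20.111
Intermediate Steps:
((-1)³*(-181))/(7*6 - 33) = (-1*(-181))/(42 - 33) = 181/9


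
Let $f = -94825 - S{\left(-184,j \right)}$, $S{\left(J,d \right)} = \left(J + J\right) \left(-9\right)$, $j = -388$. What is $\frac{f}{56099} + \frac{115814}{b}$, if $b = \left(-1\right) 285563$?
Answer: $- \frac{34521345717}{16019798737} \approx -2.1549$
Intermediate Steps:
$b = -285563$
$S{\left(J,d \right)} = - 18 J$ ($S{\left(J,d \right)} = 2 J \left(-9\right) = - 18 J$)
$f = -98137$ ($f = -94825 - \left(-18\right) \left(-184\right) = -94825 - 3312 = -98137$)
$\frac{f}{56099} + \frac{115814}{b} = - \frac{98137}{56099} + \frac{115814}{-285563} = \left(-98137\right) \frac{1}{56099} + 115814 \left(- \frac{1}{285563}\right) = - \frac{98137}{56099} - \frac{115814}{285563} = - \frac{34521345717}{16019798737}$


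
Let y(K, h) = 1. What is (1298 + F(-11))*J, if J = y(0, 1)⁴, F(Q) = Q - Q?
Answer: 1298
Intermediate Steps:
F(Q) = 0
J = 1 (J = 1⁴ = 1)
(1298 + F(-11))*J = (1298 + 0)*1 = 1298*1 = 1298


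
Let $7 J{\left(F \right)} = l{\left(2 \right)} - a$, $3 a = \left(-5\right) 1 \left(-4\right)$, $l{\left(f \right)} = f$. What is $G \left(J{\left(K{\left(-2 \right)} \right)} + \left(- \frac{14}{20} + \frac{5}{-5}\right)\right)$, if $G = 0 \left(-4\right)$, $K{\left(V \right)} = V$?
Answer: $0$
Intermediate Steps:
$a = \frac{20}{3}$ ($a = \frac{\left(-5\right) 1 \left(-4\right)}{3} = \frac{\left(-5\right) \left(-4\right)}{3} = \frac{1}{3} \cdot 20 = \frac{20}{3} \approx 6.6667$)
$G = 0$
$J{\left(F \right)} = - \frac{2}{3}$ ($J{\left(F \right)} = \frac{2 - \frac{20}{3}}{7} = \frac{1}{7} \left(- \frac{14}{3}\right) = - \frac{2}{3}$)
$G \left(J{\left(K{\left(-2 \right)} \right)} + \left(- \frac{14}{20} + \frac{5}{-5}\right)\right) = 0 \left(- \frac{2}{3} + \left(- \frac{14}{20} + \frac{5}{-5}\right)\right) = 0 \left(- \frac{2}{3} + \left(\left(-14\right) \frac{1}{20} + 5 \left(- \frac{1}{5}\right)\right)\right) = 0 \left(- \frac{2}{3} - \frac{17}{10}\right) = 0 \left(- \frac{71}{30}\right) = 0$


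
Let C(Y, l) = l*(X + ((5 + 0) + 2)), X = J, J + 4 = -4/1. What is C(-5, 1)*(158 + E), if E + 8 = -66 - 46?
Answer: -38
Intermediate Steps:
J = -8 (J = -4 - 4/1 = -4 - 4*1 = -4 - 4 = -8)
X = -8
C(Y, l) = -l (C(Y, l) = l*(-8 + ((5 + 0) + 2)) = l*(-8 + (5 + 2)) = l*(-8 + 7) = l*(-1) = -l)
E = -120 (E = -8 + (-66 - 46) = -8 - 112 = -120)
C(-5, 1)*(158 + E) = (-1*1)*(158 - 120) = -1*38 = -38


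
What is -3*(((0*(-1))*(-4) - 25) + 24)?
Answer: 3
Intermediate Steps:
-3*(((0*(-1))*(-4) - 25) + 24) = -3*((0*(-4) - 25) + 24) = -3*((0 - 25) + 24) = -3*(-25 + 24) = -3*(-1) = 3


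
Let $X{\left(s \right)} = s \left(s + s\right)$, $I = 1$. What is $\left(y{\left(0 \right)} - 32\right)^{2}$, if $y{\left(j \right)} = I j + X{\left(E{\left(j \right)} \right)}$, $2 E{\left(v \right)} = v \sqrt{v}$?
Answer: $1024$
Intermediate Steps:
$E{\left(v \right)} = \frac{v^{\frac{3}{2}}}{2}$ ($E{\left(v \right)} = \frac{v \sqrt{v}}{2} = \frac{v^{\frac{3}{2}}}{2}$)
$X{\left(s \right)} = 2 s^{2}$ ($X{\left(s \right)} = s 2 s = 2 s^{2}$)
$y{\left(j \right)} = j + \frac{j^{3}}{2}$ ($y{\left(j \right)} = 1 j + 2 \left(\frac{j^{\frac{3}{2}}}{2}\right)^{2} = j + 2 \frac{j^{3}}{4} = j + \frac{j^{3}}{2}$)
$\left(y{\left(0 \right)} - 32\right)^{2} = \left(\left(0 + \frac{0^{3}}{2}\right) - 32\right)^{2} = \left(\left(0 + \frac{1}{2} \cdot 0\right) - 32\right)^{2} = \left(\left(0 + 0\right) - 32\right)^{2} = \left(0 - 32\right)^{2} = \left(-32\right)^{2} = 1024$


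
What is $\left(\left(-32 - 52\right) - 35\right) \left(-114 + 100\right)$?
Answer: $1666$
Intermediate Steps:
$\left(\left(-32 - 52\right) - 35\right) \left(-114 + 100\right) = \left(-84 - 35\right) \left(-14\right) = \left(-119\right) \left(-14\right) = 1666$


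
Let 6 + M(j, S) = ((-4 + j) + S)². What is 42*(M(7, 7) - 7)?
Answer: 3654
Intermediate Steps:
M(j, S) = -6 + (-4 + S + j)² (M(j, S) = -6 + ((-4 + j) + S)² = -6 + (-4 + S + j)²)
42*(M(7, 7) - 7) = 42*((-6 + (-4 + 7 + 7)²) - 7) = 42*((-6 + 10²) - 7) = 42*((-6 + 100) - 7) = 42*(94 - 7) = 42*87 = 3654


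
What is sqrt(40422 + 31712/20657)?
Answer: sqrt(17249193350662)/20657 ≈ 201.06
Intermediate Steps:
sqrt(40422 + 31712/20657) = sqrt(835028966/20657) = sqrt(17249193350662)/20657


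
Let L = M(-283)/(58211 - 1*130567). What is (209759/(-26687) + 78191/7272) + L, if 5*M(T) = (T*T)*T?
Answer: 1150414311789847/17552467959480 ≈ 65.542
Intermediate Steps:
M(T) = T³/5 (M(T) = ((T*T)*T)/5 = (T²*T)/5 = T³/5)
L = 22665187/361780 (L = ((⅕)*(-283)³)/(58211 - 1*130567) = ((⅕)*(-22665187))/(58211 - 130567) = -22665187/5/(-72356) = -22665187/5*(-1/72356) = 22665187/361780 ≈ 62.649)
(209759/(-26687) + 78191/7272) + L = (209759/(-26687) + 78191/7272) + 22665187/361780 = (209759*(-1/26687) + 78191*(1/7272)) + 22665187/361780 = (-209759/26687 + 78191/7272) + 22665187/361780 = 561315769/194067864 + 22665187/361780 = 1150414311789847/17552467959480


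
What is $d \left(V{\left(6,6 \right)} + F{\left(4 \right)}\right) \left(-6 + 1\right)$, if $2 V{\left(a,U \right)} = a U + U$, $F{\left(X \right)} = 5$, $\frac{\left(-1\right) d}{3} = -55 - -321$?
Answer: $103740$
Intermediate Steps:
$d = -798$ ($d = - 3 \left(-55 - -321\right) = - 3 \left(-55 + 321\right) = \left(-3\right) 266 = -798$)
$V{\left(a,U \right)} = \frac{U}{2} + \frac{U a}{2}$ ($V{\left(a,U \right)} = \frac{a U + U}{2} = \frac{U a + U}{2} = \frac{U + U a}{2} = \frac{U}{2} + \frac{U a}{2}$)
$d \left(V{\left(6,6 \right)} + F{\left(4 \right)}\right) \left(-6 + 1\right) = - 798 \left(\frac{1}{2} \cdot 6 \left(1 + 6\right) + 5\right) \left(-6 + 1\right) = - 798 \left(\frac{1}{2} \cdot 6 \cdot 7 + 5\right) \left(-5\right) = - 798 \left(21 + 5\right) \left(-5\right) = - 798 \cdot 26 \left(-5\right) = \left(-798\right) \left(-130\right) = 103740$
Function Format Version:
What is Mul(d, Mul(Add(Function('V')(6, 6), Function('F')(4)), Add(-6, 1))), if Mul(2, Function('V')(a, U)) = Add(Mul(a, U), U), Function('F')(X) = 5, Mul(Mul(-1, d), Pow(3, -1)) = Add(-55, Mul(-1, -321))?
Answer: 103740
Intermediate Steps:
d = -798 (d = Mul(-3, Add(-55, Mul(-1, -321))) = Mul(-3, Add(-55, 321)) = Mul(-3, 266) = -798)
Function('V')(a, U) = Add(Mul(Rational(1, 2), U), Mul(Rational(1, 2), U, a)) (Function('V')(a, U) = Mul(Rational(1, 2), Add(Mul(a, U), U)) = Mul(Rational(1, 2), Add(Mul(U, a), U)) = Mul(Rational(1, 2), Add(U, Mul(U, a))) = Add(Mul(Rational(1, 2), U), Mul(Rational(1, 2), U, a)))
Mul(d, Mul(Add(Function('V')(6, 6), Function('F')(4)), Add(-6, 1))) = Mul(-798, Mul(Add(Mul(Rational(1, 2), 6, Add(1, 6)), 5), Add(-6, 1))) = Mul(-798, Mul(Add(Mul(Rational(1, 2), 6, 7), 5), -5)) = Mul(-798, Mul(Add(21, 5), -5)) = Mul(-798, Mul(26, -5)) = Mul(-798, -130) = 103740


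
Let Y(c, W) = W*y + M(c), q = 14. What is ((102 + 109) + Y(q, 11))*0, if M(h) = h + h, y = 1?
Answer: 0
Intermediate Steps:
M(h) = 2*h
Y(c, W) = W + 2*c (Y(c, W) = W*1 + 2*c = W + 2*c)
((102 + 109) + Y(q, 11))*0 = ((102 + 109) + (11 + 2*14))*0 = (211 + (11 + 28))*0 = (211 + 39)*0 = 250*0 = 0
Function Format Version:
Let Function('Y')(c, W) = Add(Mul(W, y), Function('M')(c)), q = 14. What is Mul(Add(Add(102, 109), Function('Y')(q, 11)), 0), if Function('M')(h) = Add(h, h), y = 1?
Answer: 0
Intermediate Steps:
Function('M')(h) = Mul(2, h)
Function('Y')(c, W) = Add(W, Mul(2, c)) (Function('Y')(c, W) = Add(Mul(W, 1), Mul(2, c)) = Add(W, Mul(2, c)))
Mul(Add(Add(102, 109), Function('Y')(q, 11)), 0) = Mul(Add(Add(102, 109), Add(11, Mul(2, 14))), 0) = Mul(Add(211, Add(11, 28)), 0) = Mul(Add(211, 39), 0) = Mul(250, 0) = 0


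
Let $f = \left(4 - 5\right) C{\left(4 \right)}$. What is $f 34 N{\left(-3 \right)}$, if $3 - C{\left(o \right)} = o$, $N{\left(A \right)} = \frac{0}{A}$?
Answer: $0$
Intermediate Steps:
$N{\left(A \right)} = 0$
$C{\left(o \right)} = 3 - o$
$f = 1$ ($f = \left(4 - 5\right) \left(3 - 4\right) = \left(-1\right) \left(-1\right) = 1$)
$f 34 N{\left(-3 \right)} = 1 \cdot 34 \cdot 0 = 34 \cdot 0 = 0$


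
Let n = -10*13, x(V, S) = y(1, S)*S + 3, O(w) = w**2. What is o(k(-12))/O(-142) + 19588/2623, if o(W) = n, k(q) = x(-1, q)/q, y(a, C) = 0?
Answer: 197315721/26445086 ≈ 7.4613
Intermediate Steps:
x(V, S) = 3 (x(V, S) = 0*S + 3 = 0 + 3 = 3)
n = -130
k(q) = 3/q
o(W) = -130
o(k(-12))/O(-142) + 19588/2623 = -130/((-142)**2) + 19588/2623 = -130/20164 + 19588*(1/2623) = -130*1/20164 + 19588/2623 = -65/10082 + 19588/2623 = 197315721/26445086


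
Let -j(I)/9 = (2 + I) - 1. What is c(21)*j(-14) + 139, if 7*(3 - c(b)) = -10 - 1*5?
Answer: 5185/7 ≈ 740.71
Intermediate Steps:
c(b) = 36/7 (c(b) = 3 - (-10 - 1*5)/7 = 3 - (-10 - 5)/7 = 3 - ⅐*(-15) = 3 + 15/7 = 36/7)
j(I) = -9 - 9*I (j(I) = -9*((2 + I) - 1) = -9*(1 + I) = -9 - 9*I)
c(21)*j(-14) + 139 = 36*(-9 - 9*(-14))/7 + 139 = 36*(-9 + 126)/7 + 139 = (36/7)*117 + 139 = 4212/7 + 139 = 5185/7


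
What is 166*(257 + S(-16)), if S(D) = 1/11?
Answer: 469448/11 ≈ 42677.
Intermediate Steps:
S(D) = 1/11
166*(257 + S(-16)) = 166*(257 + 1/11) = 166*(2828/11) = 469448/11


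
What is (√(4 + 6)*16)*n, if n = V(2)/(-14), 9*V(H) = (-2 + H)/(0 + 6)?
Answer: 0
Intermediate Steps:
V(H) = -1/27 + H/54 (V(H) = ((-2 + H)/(0 + 6))/9 = ((-2 + H)/6)/9 = ((-2 + H)*(⅙))/9 = (-⅓ + H/6)/9 = -1/27 + H/54)
n = 0 (n = (-1/27 + (1/54)*2)/(-14) = (-1/27 + 1/27)*(-1/14) = 0*(-1/14) = 0)
(√(4 + 6)*16)*n = (√(4 + 6)*16)*0 = (√10*16)*0 = (16*√10)*0 = 0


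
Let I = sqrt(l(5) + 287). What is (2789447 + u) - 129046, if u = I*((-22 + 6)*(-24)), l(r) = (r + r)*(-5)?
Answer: 2660401 + 384*sqrt(237) ≈ 2.6663e+6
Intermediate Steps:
l(r) = -10*r (l(r) = (2*r)*(-5) = -10*r)
I = sqrt(237) (I = sqrt(-10*5 + 287) = sqrt(-50 + 287) = sqrt(237) ≈ 15.395)
u = 384*sqrt(237) (u = sqrt(237)*((-22 + 6)*(-24)) = sqrt(237)*(-16*(-24)) = sqrt(237)*384 = 384*sqrt(237) ≈ 5911.6)
(2789447 + u) - 129046 = (2789447 + 384*sqrt(237)) - 129046 = 2660401 + 384*sqrt(237)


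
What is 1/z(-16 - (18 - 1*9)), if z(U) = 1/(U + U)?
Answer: -50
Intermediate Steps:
z(U) = 1/(2*U)
1/z(-16 - (18 - 1*9)) = 1/(1/(2*(-16 - (18 - 1*9)))) = 1/(1/(2*(-16 - (18 - 9)))) = 1/(1/(2*(-16 - 1*9))) = 1/(1/(2*(-16 - 9))) = 1/((½)/(-25)) = 1/((½)*(-1/25)) = 1/(-1/50) = -50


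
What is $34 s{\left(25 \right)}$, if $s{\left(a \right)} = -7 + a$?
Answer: $612$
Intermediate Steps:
$34 s{\left(25 \right)} = 34 \left(-7 + 25\right) = 34 \cdot 18 = 612$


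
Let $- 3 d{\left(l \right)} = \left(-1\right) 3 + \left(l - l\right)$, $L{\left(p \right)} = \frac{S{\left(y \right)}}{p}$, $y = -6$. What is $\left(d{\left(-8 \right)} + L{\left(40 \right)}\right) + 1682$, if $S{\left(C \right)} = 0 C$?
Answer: $1683$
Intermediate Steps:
$S{\left(C \right)} = 0$
$L{\left(p \right)} = 0$ ($L{\left(p \right)} = \frac{0}{p} = 0$)
$d{\left(l \right)} = 1$ ($d{\left(l \right)} = - \frac{\left(-1\right) 3 + \left(l - l\right)}{3} = - \frac{-3 + 0}{3} = \left(- \frac{1}{3}\right) \left(-3\right) = 1$)
$\left(d{\left(-8 \right)} + L{\left(40 \right)}\right) + 1682 = \left(1 + 0\right) + 1682 = 1 + 1682 = 1683$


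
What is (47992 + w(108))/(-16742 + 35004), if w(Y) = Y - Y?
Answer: 23996/9131 ≈ 2.6280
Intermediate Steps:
w(Y) = 0
(47992 + w(108))/(-16742 + 35004) = (47992 + 0)/(-16742 + 35004) = 47992/18262 = 47992*(1/18262) = 23996/9131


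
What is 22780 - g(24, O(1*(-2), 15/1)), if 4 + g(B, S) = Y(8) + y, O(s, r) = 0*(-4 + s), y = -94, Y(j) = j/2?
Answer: 22874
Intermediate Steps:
Y(j) = j/2 (Y(j) = j*(½) = j/2)
O(s, r) = 0
g(B, S) = -94 (g(B, S) = -4 + ((½)*8 - 94) = -4 + (4 - 94) = -4 - 90 = -94)
22780 - g(24, O(1*(-2), 15/1)) = 22780 - 1*(-94) = 22780 + 94 = 22874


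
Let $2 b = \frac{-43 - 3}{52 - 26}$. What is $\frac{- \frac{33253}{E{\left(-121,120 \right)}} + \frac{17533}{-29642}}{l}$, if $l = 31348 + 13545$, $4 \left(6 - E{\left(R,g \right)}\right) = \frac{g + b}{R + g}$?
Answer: $- \frac{102576524597}{4951602816626} \approx -0.020716$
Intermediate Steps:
$b = - \frac{23}{26}$ ($b = \frac{\left(-43 - 3\right) \frac{1}{52 - 26}}{2} = \frac{\left(-46\right) \frac{1}{26}}{2} = \frac{1}{2} \left(- \frac{23}{13}\right) = - \frac{23}{26} \approx -0.88461$)
$E{\left(R,g \right)} = 6 - \frac{- \frac{23}{26} + g}{4 \left(R + g\right)}$ ($E{\left(R,g \right)} = 6 - \frac{\left(g - \frac{23}{26}\right) \frac{1}{R + g}}{4} = 6 - \frac{\left(- \frac{23}{26} + g\right) \frac{1}{R + g}}{4} = 6 - \frac{\frac{1}{R + g} \left(- \frac{23}{26} + g\right)}{4} = 6 - \frac{- \frac{23}{26} + g}{4 \left(R + g\right)}$)
$l = 44893$
$\frac{- \frac{33253}{E{\left(-121,120 \right)}} + \frac{17533}{-29642}}{l} = \frac{- \frac{33253}{\frac{1}{104} \frac{1}{-121 + 120} \left(23 + 598 \cdot 120 + 624 \left(-121\right)\right)} + \frac{17533}{-29642}}{44893} = \left(- \frac{33253}{\frac{1}{104} \frac{1}{-1} \left(23 + 71760 - 75504\right)} + 17533 \left(- \frac{1}{29642}\right)\right) \frac{1}{44893} = \left(- \frac{33253}{\frac{1}{104} \left(-1\right) \left(-3721\right)} - \frac{17533}{29642}\right) \frac{1}{44893} = \left(- \frac{33253}{\frac{3721}{104}} - \frac{17533}{29642}\right) \frac{1}{44893} = \left(\left(-33253\right) \frac{104}{3721} - \frac{17533}{29642}\right) \frac{1}{44893} = \left(- \frac{3458312}{3721} - \frac{17533}{29642}\right) \frac{1}{44893} = \left(- \frac{102576524597}{110297882}\right) \frac{1}{44893} = - \frac{102576524597}{4951602816626}$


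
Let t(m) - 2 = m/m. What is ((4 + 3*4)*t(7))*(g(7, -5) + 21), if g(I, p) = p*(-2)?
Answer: 1488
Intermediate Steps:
t(m) = 3 (t(m) = 2 + m/m = 2 + 1 = 3)
g(I, p) = -2*p
((4 + 3*4)*t(7))*(g(7, -5) + 21) = ((4 + 3*4)*3)*(-2*(-5) + 21) = ((4 + 12)*3)*(10 + 21) = (16*3)*31 = 48*31 = 1488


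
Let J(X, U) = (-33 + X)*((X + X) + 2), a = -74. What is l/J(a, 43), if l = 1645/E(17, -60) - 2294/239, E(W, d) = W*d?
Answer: -546607/761666232 ≈ -0.00071765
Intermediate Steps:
J(X, U) = (-33 + X)*(2 + 2*X) (J(X, U) = (-33 + X)*(2*X + 2) = (-33 + X)*(2 + 2*X))
l = -546607/48756 (l = 1645/((17*(-60))) - 2294/239 = 1645/(-1020) - 2294*1/239 = 1645*(-1/1020) - 2294/239 = -329/204 - 2294/239 = -546607/48756 ≈ -11.211)
l/J(a, 43) = -546607/(48756*(-66 - 64*(-74) + 2*(-74)**2)) = -546607/(48756*(-66 + 4736 + 2*5476)) = -546607/(48756*(-66 + 4736 + 10952)) = -546607/48756/15622 = -546607/48756*1/15622 = -546607/761666232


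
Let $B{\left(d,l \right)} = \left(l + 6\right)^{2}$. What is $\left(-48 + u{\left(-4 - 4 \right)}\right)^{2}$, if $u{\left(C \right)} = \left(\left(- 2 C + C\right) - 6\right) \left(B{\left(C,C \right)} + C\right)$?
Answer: $3136$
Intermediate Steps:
$B{\left(d,l \right)} = \left(6 + l\right)^{2}$
$u{\left(C \right)} = \left(-6 - C\right) \left(C + \left(6 + C\right)^{2}\right)$ ($u{\left(C \right)} = \left(\left(- 2 C + C\right) - 6\right) \left(\left(6 + C\right)^{2} + C\right) = \left(- C - 6\right) \left(C + \left(6 + C\right)^{2}\right) = \left(-6 - C\right) \left(C + \left(6 + C\right)^{2}\right)$)
$\left(-48 + u{\left(-4 - 4 \right)}\right)^{2} = \left(-48 - \left(216 + \left(-4 - 4\right)^{3} + 19 \left(-4 - 4\right)^{2} + 114 \left(-4 - 4\right)\right)\right)^{2} = \left(-48 - \left(-1208 + 1216\right)\right)^{2} = \left(-48 - 8\right)^{2} = \left(-56\right)^{2} = 3136$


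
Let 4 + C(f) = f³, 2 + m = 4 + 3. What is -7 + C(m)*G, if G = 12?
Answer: 1445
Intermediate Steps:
m = 5 (m = -2 + (4 + 3) = -2 + 7 = 5)
C(f) = -4 + f³
-7 + C(m)*G = -7 + (-4 + 5³)*12 = -7 + (-4 + 125)*12 = -7 + 121*12 = -7 + 1452 = 1445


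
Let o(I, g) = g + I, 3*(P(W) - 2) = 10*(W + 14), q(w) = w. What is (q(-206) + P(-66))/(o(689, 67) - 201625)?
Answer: 1132/602607 ≈ 0.0018785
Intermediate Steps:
P(W) = 146/3 + 10*W/3 (P(W) = 2 + (10*(W + 14))/3 = 2 + (10*(14 + W))/3 = 2 + (140 + 10*W)/3 = 2 + (140/3 + 10*W/3) = 146/3 + 10*W/3)
o(I, g) = I + g
(q(-206) + P(-66))/(o(689, 67) - 201625) = (-206 + (146/3 + (10/3)*(-66)))/((689 + 67) - 201625) = (-206 + (146/3 - 220))/(756 - 201625) = (-206 - 514/3)/(-200869) = -1132/3*(-1/200869) = 1132/602607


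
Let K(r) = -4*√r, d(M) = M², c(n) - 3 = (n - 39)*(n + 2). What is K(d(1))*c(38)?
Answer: 148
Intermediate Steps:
c(n) = 3 + (-39 + n)*(2 + n) (c(n) = 3 + (n - 39)*(n + 2) = 3 + (-39 + n)*(2 + n))
K(d(1))*c(38) = (-4*√(1²))*(-75 + 38² - 37*38) = (-4*√1)*(-75 + 1444 - 1406) = -4*1*(-37) = -4*(-37) = 148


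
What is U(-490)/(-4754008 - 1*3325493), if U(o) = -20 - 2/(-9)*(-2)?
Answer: 184/72715509 ≈ 2.5304e-6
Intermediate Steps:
U(o) = -184/9 (U(o) = -20 - 2*(-⅑)*(-2) = -20 + (2/9)*(-2) = -20 - 4/9 = -184/9)
U(-490)/(-4754008 - 1*3325493) = -184/(9*(-4754008 - 1*3325493)) = -184/(9*(-4754008 - 3325493)) = -184/9/(-8079501) = -184/9*(-1/8079501) = 184/72715509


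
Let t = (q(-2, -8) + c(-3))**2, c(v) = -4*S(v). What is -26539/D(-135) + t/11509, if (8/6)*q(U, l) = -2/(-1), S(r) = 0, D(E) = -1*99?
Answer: 1221750295/4557564 ≈ 268.07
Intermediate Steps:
D(E) = -99
q(U, l) = 3/2 (q(U, l) = 3*(-2/(-1))/4 = 3*(-2*(-1))/4 = (3/4)*2 = 3/2)
c(v) = 0 (c(v) = -4*0 = 0)
t = 9/4 (t = (3/2 + 0)**2 = (3/2)**2 = 9/4 ≈ 2.2500)
-26539/D(-135) + t/11509 = -26539/(-99) + (9/4)/11509 = -26539*(-1/99) + (9/4)*(1/11509) = 26539/99 + 9/46036 = 1221750295/4557564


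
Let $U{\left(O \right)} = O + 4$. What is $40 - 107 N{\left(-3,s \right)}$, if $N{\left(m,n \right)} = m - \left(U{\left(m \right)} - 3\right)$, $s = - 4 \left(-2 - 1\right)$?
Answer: $147$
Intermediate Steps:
$U{\left(O \right)} = 4 + O$
$s = 12$ ($s = \left(-4\right) \left(-3\right) = 12$)
$N{\left(m,n \right)} = -1$ ($N{\left(m,n \right)} = m - \left(\left(4 + m\right) - 3\right) = m - \left(1 + m\right) = -1$)
$40 - 107 N{\left(-3,s \right)} = 40 - -107 = 40 + 107 = 147$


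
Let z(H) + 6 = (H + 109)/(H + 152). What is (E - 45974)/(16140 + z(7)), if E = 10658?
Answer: -2807622/1282711 ≈ -2.1888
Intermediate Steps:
z(H) = -6 + (109 + H)/(152 + H) (z(H) = -6 + (H + 109)/(H + 152) = -6 + (109 + H)/(152 + H))
(E - 45974)/(16140 + z(7)) = (10658 - 45974)/(16140 + (-803 - 5*7)/(152 + 7)) = -35316/(16140 + (-803 - 35)/159) = -35316/(16140 + (1/159)*(-838)) = -35316/(16140 - 838/159) = -35316/2565422/159 = -35316*159/2565422 = -2807622/1282711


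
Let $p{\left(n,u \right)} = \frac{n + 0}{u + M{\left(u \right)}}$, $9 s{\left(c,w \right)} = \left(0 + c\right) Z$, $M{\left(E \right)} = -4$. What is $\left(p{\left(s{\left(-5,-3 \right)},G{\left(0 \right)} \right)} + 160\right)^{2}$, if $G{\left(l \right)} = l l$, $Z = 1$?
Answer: $\frac{33235225}{1296} \approx 25644.0$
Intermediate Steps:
$s{\left(c,w \right)} = \frac{c}{9}$ ($s{\left(c,w \right)} = \frac{\left(0 + c\right) 1}{9} = \frac{c 1}{9} = \frac{c}{9}$)
$G{\left(l \right)} = l^{2}$
$p{\left(n,u \right)} = \frac{n}{-4 + u}$ ($p{\left(n,u \right)} = \frac{n + 0}{u - 4} = \frac{n}{-4 + u}$)
$\left(p{\left(s{\left(-5,-3 \right)},G{\left(0 \right)} \right)} + 160\right)^{2} = \left(\frac{\frac{1}{9} \left(-5\right)}{-4 + 0^{2}} + 160\right)^{2} = \left(- \frac{5}{9 \left(-4 + 0\right)} + 160\right)^{2} = \left(- \frac{5}{9 \left(-4\right)} + 160\right)^{2} = \left(\left(- \frac{5}{9}\right) \left(- \frac{1}{4}\right) + 160\right)^{2} = \left(\frac{5}{36} + 160\right)^{2} = \left(\frac{5765}{36}\right)^{2} = \frac{33235225}{1296}$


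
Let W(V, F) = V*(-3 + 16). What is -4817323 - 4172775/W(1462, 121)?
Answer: -91562213713/19006 ≈ -4.8175e+6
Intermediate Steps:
W(V, F) = 13*V (W(V, F) = V*13 = 13*V)
-4817323 - 4172775/W(1462, 121) = -4817323 - 4172775/(13*1462) = -4817323 - 4172775/19006 = -91562213713/19006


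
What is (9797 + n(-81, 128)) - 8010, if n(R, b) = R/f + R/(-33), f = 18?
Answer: 39269/22 ≈ 1785.0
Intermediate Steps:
n(R, b) = 5*R/198 (n(R, b) = R/18 + R/(-33) = R*(1/18) + R*(-1/33) = R/18 - R/33 = 5*R/198)
(9797 + n(-81, 128)) - 8010 = (9797 + (5/198)*(-81)) - 8010 = (9797 - 45/22) - 8010 = 215489/22 - 8010 = 39269/22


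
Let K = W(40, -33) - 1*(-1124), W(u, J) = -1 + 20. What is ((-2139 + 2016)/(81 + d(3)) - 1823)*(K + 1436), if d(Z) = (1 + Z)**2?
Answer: -456364366/97 ≈ -4.7048e+6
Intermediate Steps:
W(u, J) = 19
K = 1143 (K = 19 - 1*(-1124) = 19 + 1124 = 1143)
((-2139 + 2016)/(81 + d(3)) - 1823)*(K + 1436) = ((-2139 + 2016)/(81 + (1 + 3)**2) - 1823)*(1143 + 1436) = (-123/(81 + 4**2) - 1823)*2579 = (-123/(81 + 16) - 1823)*2579 = (-123/97 - 1823)*2579 = -176954/97*2579 = -456364366/97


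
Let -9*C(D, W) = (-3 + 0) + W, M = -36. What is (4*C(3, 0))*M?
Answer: -48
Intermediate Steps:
C(D, W) = 1/3 - W/9 (C(D, W) = -((-3 + 0) + W)/9 = -(-3 + W)/9 = 1/3 - W/9)
(4*C(3, 0))*M = (4*(1/3 - 1/9*0))*(-36) = (4*(1/3 + 0))*(-36) = (4*(1/3))*(-36) = (4/3)*(-36) = -48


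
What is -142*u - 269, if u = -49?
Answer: 6689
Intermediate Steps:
-142*u - 269 = -142*(-49) - 269 = 6958 - 269 = 6689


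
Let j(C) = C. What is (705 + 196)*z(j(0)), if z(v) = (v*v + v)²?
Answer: 0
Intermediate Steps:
z(v) = (v + v²)² (z(v) = (v² + v)² = (v + v²)²)
(705 + 196)*z(j(0)) = (705 + 196)*(0²*(1 + 0)²) = 901*(0*1²) = 901*(0*1) = 901*0 = 0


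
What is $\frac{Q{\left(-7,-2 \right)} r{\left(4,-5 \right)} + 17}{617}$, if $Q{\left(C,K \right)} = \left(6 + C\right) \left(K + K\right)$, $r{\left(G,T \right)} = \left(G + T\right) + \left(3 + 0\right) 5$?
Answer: $\frac{73}{617} \approx 0.11831$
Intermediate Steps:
$r{\left(G,T \right)} = 15 + G + T$ ($r{\left(G,T \right)} = \left(G + T\right) + 3 \cdot 5 = \left(G + T\right) + 15 = 15 + G + T$)
$Q{\left(C,K \right)} = 2 K \left(6 + C\right)$ ($Q{\left(C,K \right)} = \left(6 + C\right) 2 K = 2 K \left(6 + C\right)$)
$\frac{Q{\left(-7,-2 \right)} r{\left(4,-5 \right)} + 17}{617} = \frac{2 \left(-2\right) \left(6 - 7\right) \left(15 + 4 - 5\right) + 17}{617} = \left(2 \left(-2\right) \left(-1\right) 14 + 17\right) \frac{1}{617} = \left(4 \cdot 14 + 17\right) \frac{1}{617} = \left(56 + 17\right) \frac{1}{617} = 73 \cdot \frac{1}{617} = \frac{73}{617}$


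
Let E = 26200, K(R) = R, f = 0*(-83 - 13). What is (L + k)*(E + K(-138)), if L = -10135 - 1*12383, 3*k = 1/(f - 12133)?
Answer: -21361266984346/36399 ≈ -5.8686e+8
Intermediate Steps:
f = 0 (f = 0*(-96) = 0)
k = -1/36399 (k = 1/(3*(0 - 12133)) = (⅓)/(-12133) = (⅓)*(-1/12133) = -1/36399 ≈ -2.7473e-5)
L = -22518 (L = -10135 - 12383 = -22518)
(L + k)*(E + K(-138)) = (-22518 - 1/36399)*(26200 - 138) = -819632683/36399*26062 = -21361266984346/36399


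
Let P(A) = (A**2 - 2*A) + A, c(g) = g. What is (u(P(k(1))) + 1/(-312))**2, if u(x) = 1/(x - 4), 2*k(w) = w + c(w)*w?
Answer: 6241/97344 ≈ 0.064113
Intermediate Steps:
k(w) = w/2 + w**2/2 (k(w) = (w + w*w)/2 = (w + w**2)/2 = w/2 + w**2/2)
P(A) = A**2 - A
u(x) = 1/(-4 + x)
(u(P(k(1))) + 1/(-312))**2 = (1/(-4 + ((1/2)*1*(1 + 1))*(-1 + (1/2)*1*(1 + 1))) + 1/(-312))**2 = (1/(-4 + ((1/2)*1*2)*(-1 + (1/2)*1*2)) - 1/312)**2 = (1/(-4 + 1*(-1 + 1)) - 1/312)**2 = (1/(-4 + 1*0) - 1/312)**2 = (1/(-4 + 0) - 1/312)**2 = (1/(-4) - 1/312)**2 = (-1/4 - 1/312)**2 = (-79/312)**2 = 6241/97344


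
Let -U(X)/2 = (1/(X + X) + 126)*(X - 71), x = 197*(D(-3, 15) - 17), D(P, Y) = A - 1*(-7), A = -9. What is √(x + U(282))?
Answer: I*√4526167962/282 ≈ 238.57*I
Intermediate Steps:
D(P, Y) = -2 (D(P, Y) = -9 - 1*(-7) = -9 + 7 = -2)
x = -3743 (x = 197*(-2 - 17) = 197*(-19) = -3743)
U(X) = -2*(-71 + X)*(126 + 1/(2*X)) (U(X) = -2*(1/(X + X) + 126)*(X - 71) = -2*(1/(2*X) + 126)*(-71 + X) = -2*(126 + 1/(2*X))*(-71 + X) = -2*(-71 + X)*(126 + 1/(2*X)))
√(x + U(282)) = √(-3743 + (17891 - 252*282 + 71/282)) = √(-3743 + (17891 - 71064 + 71*(1/282))) = √(-3743 + (17891 - 71064 + 71/282)) = √(-3743 - 14994715/282) = √(-16050241/282) = I*√4526167962/282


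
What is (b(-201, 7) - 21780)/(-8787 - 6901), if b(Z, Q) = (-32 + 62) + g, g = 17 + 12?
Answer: 21721/15688 ≈ 1.3846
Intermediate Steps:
g = 29
b(Z, Q) = 59 (b(Z, Q) = (-32 + 62) + 29 = 30 + 29 = 59)
(b(-201, 7) - 21780)/(-8787 - 6901) = (59 - 21780)/(-8787 - 6901) = -21721/(-15688) = -21721*(-1/15688) = 21721/15688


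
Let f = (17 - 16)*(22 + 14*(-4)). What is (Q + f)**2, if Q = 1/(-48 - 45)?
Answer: 10004569/8649 ≈ 1156.7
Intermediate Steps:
f = -34 (f = 1*(22 - 56) = 1*(-34) = -34)
Q = -1/93 (Q = 1/(-93) = -1/93 ≈ -0.010753)
(Q + f)**2 = (-1/93 - 34)**2 = (-3163/93)**2 = 10004569/8649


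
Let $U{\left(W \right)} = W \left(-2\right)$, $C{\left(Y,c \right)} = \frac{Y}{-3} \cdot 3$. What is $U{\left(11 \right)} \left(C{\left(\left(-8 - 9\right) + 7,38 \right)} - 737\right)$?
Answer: $15994$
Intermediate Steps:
$C{\left(Y,c \right)} = - Y$ ($C{\left(Y,c \right)} = Y \left(- \frac{1}{3}\right) 3 = - \frac{Y}{3} \cdot 3 = - Y$)
$U{\left(W \right)} = - 2 W$
$U{\left(11 \right)} \left(C{\left(\left(-8 - 9\right) + 7,38 \right)} - 737\right) = \left(-2\right) 11 \left(- (\left(-8 - 9\right) + 7) - 737\right) = - 22 \left(- (-17 + 7) - 737\right) = - 22 \left(\left(-1\right) \left(-10\right) - 737\right) = - 22 \left(10 - 737\right) = \left(-22\right) \left(-727\right) = 15994$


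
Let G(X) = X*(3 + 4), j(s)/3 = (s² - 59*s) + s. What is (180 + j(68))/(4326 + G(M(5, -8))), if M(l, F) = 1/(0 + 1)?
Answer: 2220/4333 ≈ 0.51235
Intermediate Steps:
M(l, F) = 1 (M(l, F) = 1/1 = 1)
j(s) = -174*s + 3*s² (j(s) = 3*((s² - 59*s) + s) = 3*(s² - 58*s) = -174*s + 3*s²)
G(X) = 7*X (G(X) = X*7 = 7*X)
(180 + j(68))/(4326 + G(M(5, -8))) = (180 + 3*68*(-58 + 68))/(4326 + 7*1) = (180 + 3*68*10)/(4326 + 7) = (180 + 2040)/4333 = 2220*(1/4333) = 2220/4333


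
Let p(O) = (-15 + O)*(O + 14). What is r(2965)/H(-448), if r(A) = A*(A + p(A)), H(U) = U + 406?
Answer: -26065359475/42 ≈ -6.2060e+8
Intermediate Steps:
p(O) = (-15 + O)*(14 + O)
H(U) = 406 + U
r(A) = A*(-210 + A²) (r(A) = A*(A + (-210 + A² - A)) = A*(-210 + A²))
r(2965)/H(-448) = (2965*(-210 + 2965²))/(406 - 448) = (2965*(-210 + 8791225))/(-42) = (2965*8791015)*(-1/42) = 26065359475*(-1/42) = -26065359475/42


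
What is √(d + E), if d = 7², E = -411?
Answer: I*√362 ≈ 19.026*I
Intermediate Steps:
d = 49
√(d + E) = √(49 - 411) = √(-362) = I*√362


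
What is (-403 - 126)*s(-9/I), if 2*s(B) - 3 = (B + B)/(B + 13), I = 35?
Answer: -174570/223 ≈ -782.83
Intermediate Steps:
s(B) = 3/2 + B/(13 + B) (s(B) = 3/2 + ((B + B)/(B + 13))/2 = 3/2 + ((2*B)/(13 + B))/2 = 3/2 + (2*B/(13 + B))/2 = 3/2 + B/(13 + B))
(-403 - 126)*s(-9/I) = (-403 - 126)*((39 + 5*(-9/35))/(2*(13 - 9/35))) = -529*(39 + 5*(-9*1/35))/(2*(13 - 9*1/35)) = -529*(39 + 5*(-9/35))/(2*(13 - 9/35)) = -529*(39 - 9/7)/(2*446/35) = -529*35*264/(2*446*7) = -529*330/223 = -174570/223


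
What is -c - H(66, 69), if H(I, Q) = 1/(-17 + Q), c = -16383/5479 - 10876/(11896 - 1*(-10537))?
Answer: 22086780629/6391341164 ≈ 3.4557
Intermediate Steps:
c = -427109443/122910407 (c = -16383*1/5479 - 10876/(11896 + 10537) = -16383/5479 - 10876/22433 = -427109443/122910407 ≈ -3.4750)
-c - H(66, 69) = -1*(-427109443/122910407) - 1/(-17 + 69) = 427109443/122910407 - 1/52 = 22086780629/6391341164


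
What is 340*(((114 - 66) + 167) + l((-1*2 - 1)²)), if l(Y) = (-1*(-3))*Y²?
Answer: 155720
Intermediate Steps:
l(Y) = 3*Y²
340*(((114 - 66) + 167) + l((-1*2 - 1)²)) = 340*(((114 - 66) + 167) + 3*((-1*2 - 1)²)²) = 340*((48 + 167) + 3*((-2 - 1)²)²) = 340*(215 + 3*((-3)²)²) = 340*(215 + 3*9²) = 340*(215 + 3*81) = 340*(215 + 243) = 340*458 = 155720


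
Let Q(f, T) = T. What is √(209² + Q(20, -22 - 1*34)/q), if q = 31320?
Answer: 2*√18597457995/1305 ≈ 209.00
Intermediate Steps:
√(209² + Q(20, -22 - 1*34)/q) = √(209² + (-22 - 1*34)/31320) = √(43681 + (-22 - 34)*(1/31320)) = √(43681 - 56*1/31320) = √(43681 - 7/3915) = √(171011108/3915) = 2*√18597457995/1305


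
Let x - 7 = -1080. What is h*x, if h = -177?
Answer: 189921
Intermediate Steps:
x = -1073 (x = 7 - 1080 = -1073)
h*x = -177*(-1073) = 189921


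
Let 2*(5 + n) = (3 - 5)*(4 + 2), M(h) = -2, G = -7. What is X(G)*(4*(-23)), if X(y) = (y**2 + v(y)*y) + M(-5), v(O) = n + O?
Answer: -15916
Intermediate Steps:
n = -11 (n = -5 + ((3 - 5)*(4 + 2))/2 = -5 + (-2*6)/2 = -5 + (1/2)*(-12) = -5 - 6 = -11)
v(O) = -11 + O
X(y) = -2 + y**2 + y*(-11 + y) (X(y) = (y**2 + (-11 + y)*y) - 2 = (y**2 + y*(-11 + y)) - 2 = -2 + y**2 + y*(-11 + y))
X(G)*(4*(-23)) = (-2 + (-7)**2 - 7*(-11 - 7))*(4*(-23)) = (-2 + 49 - 7*(-18))*(-92) = (-2 + 49 + 126)*(-92) = 173*(-92) = -15916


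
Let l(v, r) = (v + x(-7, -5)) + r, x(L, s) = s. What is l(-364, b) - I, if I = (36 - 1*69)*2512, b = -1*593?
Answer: 81934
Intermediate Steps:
b = -593
l(v, r) = -5 + r + v (l(v, r) = (v - 5) + r = (-5 + v) + r = -5 + r + v)
I = -82896 (I = (36 - 69)*2512 = -33*2512 = -82896)
l(-364, b) - I = (-5 - 593 - 364) - 1*(-82896) = -962 + 82896 = 81934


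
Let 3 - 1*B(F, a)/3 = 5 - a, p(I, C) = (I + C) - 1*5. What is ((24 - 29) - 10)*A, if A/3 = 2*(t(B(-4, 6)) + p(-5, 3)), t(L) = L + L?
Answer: -1530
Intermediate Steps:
p(I, C) = -5 + C + I (p(I, C) = (C + I) - 5 = -5 + C + I)
B(F, a) = -6 + 3*a (B(F, a) = 9 - 3*(5 - a) = 9 + (-15 + 3*a) = -6 + 3*a)
t(L) = 2*L
A = 102 (A = 3*(2*(2*(-6 + 3*6) + (-5 + 3 - 5))) = 3*(2*(2*(-6 + 18) - 7)) = 3*(2*(2*12 - 7)) = 3*(2*(24 - 7)) = 3*(2*17) = 3*34 = 102)
((24 - 29) - 10)*A = ((24 - 29) - 10)*102 = (-5 - 10)*102 = -15*102 = -1530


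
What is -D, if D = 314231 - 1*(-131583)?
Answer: -445814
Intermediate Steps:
D = 445814 (D = 314231 + 131583 = 445814)
-D = -1*445814 = -445814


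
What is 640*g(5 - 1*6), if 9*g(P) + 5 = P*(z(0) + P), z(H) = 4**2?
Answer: -12800/9 ≈ -1422.2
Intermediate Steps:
z(H) = 16
g(P) = -5/9 + P*(16 + P)/9 (g(P) = -5/9 + (P*(16 + P))/9 = -5/9 + P*(16 + P)/9)
640*g(5 - 1*6) = 640*(-5/9 + (5 - 1*6)**2/9 + 16*(5 - 1*6)/9) = 640*(-5/9 + (5 - 6)**2/9 + 16*(5 - 6)/9) = 640*(-5/9 + (1/9)*(-1)**2 + (16/9)*(-1)) = 640*(-5/9 + (1/9)*1 - 16/9) = 640*(-5/9 + 1/9 - 16/9) = 640*(-20/9) = -12800/9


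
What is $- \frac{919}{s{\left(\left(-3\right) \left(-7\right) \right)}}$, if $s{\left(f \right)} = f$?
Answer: $- \frac{919}{21} \approx -43.762$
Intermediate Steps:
$- \frac{919}{s{\left(\left(-3\right) \left(-7\right) \right)}} = - \frac{919}{\left(-3\right) \left(-7\right)} = - \frac{919}{21}$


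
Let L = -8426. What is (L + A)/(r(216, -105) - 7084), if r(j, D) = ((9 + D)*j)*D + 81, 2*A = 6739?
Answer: -10113/4340554 ≈ -0.0023299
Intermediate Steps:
A = 6739/2 (A = (½)*6739 = 6739/2 ≈ 3369.5)
r(j, D) = 81 + D*j*(9 + D) (r(j, D) = (j*(9 + D))*D + 81 = D*j*(9 + D) + 81 = 81 + D*j*(9 + D))
(L + A)/(r(216, -105) - 7084) = (-8426 + 6739/2)/((81 + 216*(-105)² + 9*(-105)*216) - 7084) = -10113/(2*((81 + 216*11025 - 204120) - 7084)) = -10113/(2*((81 + 2381400 - 204120) - 7084)) = -10113/(2*(2177361 - 7084)) = -10113/2/2170277 = -10113/2*1/2170277 = -10113/4340554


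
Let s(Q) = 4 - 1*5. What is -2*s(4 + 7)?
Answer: 2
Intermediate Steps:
s(Q) = -1 (s(Q) = 4 - 5 = -1)
-2*s(4 + 7) = -2*(-1) = 2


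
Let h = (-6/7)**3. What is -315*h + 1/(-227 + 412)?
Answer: 1798249/9065 ≈ 198.37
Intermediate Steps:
h = -216/343 (h = (-6*1/7)**3 = (-6/7)**3 = -216/343 ≈ -0.62974)
-315*h + 1/(-227 + 412) = -315*(-216/343) + 1/(-227 + 412) = 9720/49 + 1/185 = 1798249/9065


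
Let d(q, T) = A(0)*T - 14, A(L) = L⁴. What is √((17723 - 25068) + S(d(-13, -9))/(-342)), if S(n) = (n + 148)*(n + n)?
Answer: I*√23828261/57 ≈ 85.639*I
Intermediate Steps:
d(q, T) = -14 (d(q, T) = 0⁴*T - 14 = 0*T - 14 = 0 - 14 = -14)
S(n) = 2*n*(148 + n) (S(n) = (148 + n)*(2*n) = 2*n*(148 + n))
√((17723 - 25068) + S(d(-13, -9))/(-342)) = √((17723 - 25068) + (2*(-14)*(148 - 14))/(-342)) = √(-7345 + (2*(-14)*134)*(-1/342)) = √(-7345 - 3752*(-1/342)) = √(-7345 + 1876/171) = √(-1254119/171) = I*√23828261/57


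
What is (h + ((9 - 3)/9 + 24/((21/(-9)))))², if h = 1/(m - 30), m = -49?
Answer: 255328441/2752281 ≈ 92.770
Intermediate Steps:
h = -1/79 (h = 1/(-49 - 30) = 1/(-79) = -1/79 ≈ -0.012658)
(h + ((9 - 3)/9 + 24/((21/(-9)))))² = (-1/79 + ((9 - 3)/9 + 24/((21/(-9)))))² = (-1/79 + (6*(⅑) + 24/((21*(-⅑)))))² = (-1/79 + (⅔ + 24/(-7/3)))² = (-1/79 + (⅔ + 24*(-3/7)))² = (-1/79 + (⅔ - 72/7))² = (-1/79 - 202/21)² = (-15979/1659)² = 255328441/2752281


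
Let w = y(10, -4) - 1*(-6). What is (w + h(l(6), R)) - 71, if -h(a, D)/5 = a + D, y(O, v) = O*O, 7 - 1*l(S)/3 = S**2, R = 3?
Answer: 455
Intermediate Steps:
l(S) = 21 - 3*S**2
y(O, v) = O**2
w = 106 (w = 10**2 - 1*(-6) = 100 + 6 = 106)
h(a, D) = -5*D - 5*a (h(a, D) = -5*(a + D) = -5*(D + a) = -5*D - 5*a)
(w + h(l(6), R)) - 71 = (106 + (-5*3 - 5*(21 - 3*6**2))) - 71 = (106 + (-15 - 5*(21 - 3*36))) - 71 = (106 + (-15 - 5*(21 - 108))) - 71 = (106 + (-15 - 5*(-87))) - 71 = (106 + (-15 + 435)) - 71 = (106 + 420) - 71 = 526 - 71 = 455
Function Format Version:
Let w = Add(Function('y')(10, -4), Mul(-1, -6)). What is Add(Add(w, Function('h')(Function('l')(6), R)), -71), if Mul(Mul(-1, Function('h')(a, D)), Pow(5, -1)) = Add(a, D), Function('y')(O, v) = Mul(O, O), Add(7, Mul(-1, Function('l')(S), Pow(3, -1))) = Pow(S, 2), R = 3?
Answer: 455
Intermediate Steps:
Function('l')(S) = Add(21, Mul(-3, Pow(S, 2)))
Function('y')(O, v) = Pow(O, 2)
w = 106 (w = Add(Pow(10, 2), Mul(-1, -6)) = Add(100, 6) = 106)
Function('h')(a, D) = Add(Mul(-5, D), Mul(-5, a)) (Function('h')(a, D) = Mul(-5, Add(a, D)) = Mul(-5, Add(D, a)) = Add(Mul(-5, D), Mul(-5, a)))
Add(Add(w, Function('h')(Function('l')(6), R)), -71) = Add(Add(106, Add(Mul(-5, 3), Mul(-5, Add(21, Mul(-3, Pow(6, 2)))))), -71) = Add(Add(106, Add(-15, Mul(-5, Add(21, Mul(-3, 36))))), -71) = Add(Add(106, Add(-15, Mul(-5, Add(21, -108)))), -71) = Add(Add(106, Add(-15, Mul(-5, -87))), -71) = Add(Add(106, Add(-15, 435)), -71) = Add(Add(106, 420), -71) = Add(526, -71) = 455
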